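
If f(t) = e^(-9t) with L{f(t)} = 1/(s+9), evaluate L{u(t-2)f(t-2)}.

Time shift theorem: L{u(t-a)f(t-a)} = e^(-as)F(s). Here a=2, F(s) = 1/(s+9), so L{u(t-2)f(t-2)} = e^(-2s)·1/(s+9)

Final answer: e^(-2s)·1/(s+9)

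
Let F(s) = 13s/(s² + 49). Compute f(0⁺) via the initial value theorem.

f(0⁺) = lim_{s→∞} s·13s/(s² + 49) = lim_{s→∞} 13s²/(s² + 49) = 13

Final answer: 13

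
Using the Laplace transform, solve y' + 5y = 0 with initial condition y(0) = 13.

L{y'} + 5L{y} = 0. sY - 13 + 5Y = 0. Y(s+5) = 13. Y = 13/(s+5)

Final answer: y(t) = 13e^(-5t)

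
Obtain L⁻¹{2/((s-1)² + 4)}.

Form: b/((s-a)² + b²) → e^(at)sin(bt). With a=1, b=2

Final answer: e^t·sin(2t)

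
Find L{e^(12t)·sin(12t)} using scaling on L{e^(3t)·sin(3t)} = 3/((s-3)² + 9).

Scaling with a=4: L{e^(12t)·sin(12t)} = (1/4) · 3/((s/4-3)² + 9). Simplifying: 12/((s-12)² + 144)

Final answer: 12/((s-12)² + 144)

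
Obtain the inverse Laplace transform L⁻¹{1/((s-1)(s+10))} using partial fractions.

Decompose: A/(s-1) + B/(s+10). A = 1/11, B = -1/11. f(t) = (e^t - e^(-10t))/11

Final answer: (e^t - e^(-10t))/11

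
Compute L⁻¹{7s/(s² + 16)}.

This is the form c·s/(s² + a²) with a = 4, c = 7. L⁻¹ = 7·cos(4t)

Final answer: 7·cos(4t)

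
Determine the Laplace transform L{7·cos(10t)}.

L{cos(ωt)} = s/(s² + ω²), so L{cos(10t)} = s/(s² + 100). Then L{7·cos(10t)} = 7·s/(s² + 100) = 7s/(s² + 100)

Final answer: 7s/(s² + 100)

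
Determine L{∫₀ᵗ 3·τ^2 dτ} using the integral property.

L{∫₀ᵗ f(τ)dτ} = F(s)/s with f(t) = 3t^2. F(s) = 6/s^3, so L{∫₀ᵗ 3·τ^2 dτ} = (6/s^3)/s = 6/s^4. (Check: ∫₀ᵗ 3·τ^2 dτ = 3t^3/3.)

Final answer: 6/s^4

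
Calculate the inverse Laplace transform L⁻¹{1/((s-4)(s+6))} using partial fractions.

Decompose: A/(s-4) + B/(s+6). A = 1/10, B = -1/10. f(t) = (e^(4t) - e^(-6t))/10

Final answer: (e^(4t) - e^(-6t))/10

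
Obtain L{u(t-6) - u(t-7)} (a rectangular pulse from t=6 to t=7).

L{u(t-a)} = e^(-as)/s. L{u(t-6) - u(t-7)} = (e^(-6s) - e^(-7s))/s

Final answer: (e^(-6s) - e^(-7s))/s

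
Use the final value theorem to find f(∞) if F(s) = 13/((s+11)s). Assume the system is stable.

f(∞) = lim_{s→0} sF(s) = lim_{s→0} 13/(s+11) = 13/11

Final answer: 13/11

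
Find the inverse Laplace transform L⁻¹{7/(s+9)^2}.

L⁻¹{n!/(s-a)^(n+1)} = t^n·e^(at) with n=1, a=-9. So L⁻¹{1/(s+9)^2} = t·e^(-9t), and L⁻¹{7/(s+9)^2} = (7/1)·t·e^(-9t) = 7·t·e^(-9t)

Final answer: 7·t·e^(-9t)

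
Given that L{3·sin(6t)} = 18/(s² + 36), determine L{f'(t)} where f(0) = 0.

L{f'(t)} = s·F(s) - f(0) = s·18/(s² + 36) - 0 = 18s/(s² + 36)

Final answer: 18s/(s² + 36)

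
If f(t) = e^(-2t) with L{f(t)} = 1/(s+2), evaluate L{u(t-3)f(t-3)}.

Time shift theorem: L{u(t-a)f(t-a)} = e^(-as)F(s). Here a=3, F(s) = 1/(s+2), so L{u(t-3)f(t-3)} = e^(-3s)·1/(s+2)

Final answer: e^(-3s)·1/(s+2)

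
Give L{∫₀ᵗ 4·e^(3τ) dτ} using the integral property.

L{∫₀ᵗ f(τ)dτ} = F(s)/s with F(s) = 4/(s-3), so L{∫₀ᵗ 4·e^(3τ) dτ} = 4/(s(s-3))

Final answer: 4/(s(s-3))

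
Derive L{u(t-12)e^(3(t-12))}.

u(t-a)f(t-a) with f(t)=e^(3t). L{e^(3t)} = 1/(s-3). By time shift: e^(-12s)/(s-3)

Final answer: e^(-12s)/(s-3)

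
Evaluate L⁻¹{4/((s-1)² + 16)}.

Form: b/((s-a)² + b²) → e^(at)sin(bt). With a=1, b=4

Final answer: e^t·sin(4t)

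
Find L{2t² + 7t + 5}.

L{2t² + 7t + 5} = 2·2/s³ + 7/s² + 5/s = 4/s³ + 7/s² + 5/s

Final answer: 4/s³ + 7/s² + 5/s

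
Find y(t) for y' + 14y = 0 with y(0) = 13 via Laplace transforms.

L{y'} + 14L{y} = 0. sY - 13 + 14Y = 0. Y(s+14) = 13. Y = 13/(s+14)

Final answer: y(t) = 13e^(-14t)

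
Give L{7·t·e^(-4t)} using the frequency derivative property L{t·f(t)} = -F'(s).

L{e^(-4t)} = 1/(s+4). By frequency derivative: L{t·e^(-4t)} = -d/ds[1/(s+4)] = -(-1)/(s+4)² = 1/(s+4)². Then L{7·t·e^(-4t)} = 7·1/(s+4)² = 7/(s+4)²

Final answer: 7/(s+4)²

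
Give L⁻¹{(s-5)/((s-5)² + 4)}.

Using frequency shift: L⁻¹{(s-a)/((s-a)² + b²)} = e^(at)cos(bt). Here a=5, b=2

Final answer: e^(5t)·cos(2t)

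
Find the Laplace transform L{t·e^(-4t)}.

L{t^n·e^(at)} = n!/(s-a)^(n+1), so L{t·e^(-4t)} = 1/(s+4)^2

Final answer: 1/(s+4)^2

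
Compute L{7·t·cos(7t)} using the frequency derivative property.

L{cos(7t)} = s/(s² + 49). Derivative: d/ds[s/(s² + 49)] = [(s² + 49) - s·2s]/(s² + 49)² = (49 - s²)/(s² + 49)². So L{t·cos(7t)} = -F'(s) = (s² - 49)/(s² + 49)². Then L{7·t·cos(7t)} = 7·(s² - 49)/(s² + 49)²

Final answer: 7·(s² - 49)/(s² + 49)²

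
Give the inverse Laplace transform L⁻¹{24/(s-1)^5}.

L⁻¹{n!/(s-a)^(n+1)} = t^n·e^(at) with n=4, a=1. So L⁻¹{24/(s-1)^5} = t^4·e^t

Final answer: t^4·e^t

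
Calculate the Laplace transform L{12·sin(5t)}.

L{sin(ωt)} = ω/(s² + ω²), so L{sin(5t)} = 5/(s² + 25). Then L{12·sin(5t)} = 12·5/(s² + 25) = 60/(s² + 25)

Final answer: 60/(s² + 25)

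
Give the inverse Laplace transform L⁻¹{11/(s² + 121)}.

L⁻¹{11/(s² + 121)} = sin(11t)

Final answer: sin(11t)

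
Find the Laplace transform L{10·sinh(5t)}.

L{sinh(ωt)} = ω/(s² - ω²), so L{sinh(5t)} = 5/(s² - 25). Then L{10·sinh(5t)} = 10·5/(s² - 25) = 50/(s² - 25)

Final answer: 50/(s² - 25)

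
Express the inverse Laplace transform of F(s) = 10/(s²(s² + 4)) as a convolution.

10/(s²(s² + 4)) = (1/s²)·(10/(s² + 4)) = L{t}·L{5·sin(2t)}. So f(t) = t*(5·sin(2t)) = ∫₀ᵗ 5τ·sin(2(t-τ)) dτ

Final answer: ∫₀ᵗ 5τ·sin(2(t-τ)) dτ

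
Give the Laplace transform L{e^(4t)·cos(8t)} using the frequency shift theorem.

Frequency shift: L{e^(at)f(t)} = F(s-a). L{e^(4t)·cos(8t)} = (s-4)/((s-4)² + 64)

Final answer: (s-4)/((s-4)² + 64)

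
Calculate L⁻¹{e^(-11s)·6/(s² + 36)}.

L⁻¹{6/(s² + 36)} = sin(6t). By the time shift theorem, L⁻¹{e^(-as)F(s)} = u(t-a)f(t-a) with a=11, so L⁻¹{e^(-11s)·6/(s² + 36)} = u(t-11)·sin(6(t-11))

Final answer: u(t-11)·sin(6(t-11))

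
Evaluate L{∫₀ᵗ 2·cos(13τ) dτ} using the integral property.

L{∫₀ᵗ f(τ)dτ} = F(s)/s with F(s) = 2s/(s² + 169), so the result is (2s/(s² + 169))/s = 2/(s² + 169)

Final answer: 2/(s² + 169)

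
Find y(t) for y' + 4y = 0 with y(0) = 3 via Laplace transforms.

L{y'} + 4L{y} = 0. sY - 3 + 4Y = 0. Y(s+4) = 3. Y = 3/(s+4)

Final answer: y(t) = 3e^(-4t)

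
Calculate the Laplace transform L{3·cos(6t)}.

L{cos(ωt)} = s/(s² + ω²), so L{cos(6t)} = s/(s² + 36). Then L{3·cos(6t)} = 3·s/(s² + 36) = 3s/(s² + 36)

Final answer: 3s/(s² + 36)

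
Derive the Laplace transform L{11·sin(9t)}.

L{sin(ωt)} = ω/(s² + ω²), so L{sin(9t)} = 9/(s² + 81). Then L{11·sin(9t)} = 11·9/(s² + 81) = 99/(s² + 81)

Final answer: 99/(s² + 81)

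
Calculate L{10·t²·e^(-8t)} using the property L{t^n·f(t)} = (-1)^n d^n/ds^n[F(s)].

L{e^(-8t)} = 1/(s+8). d/ds[1/(s+8)] = -1/(s+8)². d²/ds²[1/(s+8)] = 2/(s+8)³. So L{t²·e^(-8t)} = (-1)² · 2/(s+8)³ = 2/(s+8)³. Then L{10·t²·e^(-8t)} = 10·2/(s+8)³ = 20/(s+8)³

Final answer: 20/(s+8)³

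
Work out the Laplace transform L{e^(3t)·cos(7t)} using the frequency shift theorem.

Frequency shift: L{e^(at)f(t)} = F(s-a). L{e^(3t)·cos(7t)} = (s-3)/((s-3)² + 49)

Final answer: (s-3)/((s-3)² + 49)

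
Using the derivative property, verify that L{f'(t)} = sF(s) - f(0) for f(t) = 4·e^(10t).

f'(t) = 40e^(10t). Direct: L{f'(t)} = 40/(s-10). Property: s·4/(s-10) - 4 = (4s - 4(s-10))/(s-10) = 40/(s-10). ✓

Final answer: 40/(s-10)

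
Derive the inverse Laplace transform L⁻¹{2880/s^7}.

L⁻¹{n!/s^(n+1)} = t^n with n=6. So L⁻¹{720/s^7} = t^6, and L⁻¹{2880/s^7} = (2880/720)·t^6 = 4·t^6

Final answer: 4·t^6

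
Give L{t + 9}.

L{t + 9} = L{t} + 9·L{1} = 1/s² + 9/s

Final answer: 1/s² + 9/s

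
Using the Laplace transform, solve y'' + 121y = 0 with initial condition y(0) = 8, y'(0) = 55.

L{y''} + 121L{y} = 0. s²Y - 8s - 55 + 121Y = 0. Y(s² + 121) = 8s + 55. Y = (8s + 55)/(s² + 121). Inverting: y(t) = 8cos(11t) + 5sin(11t)

Final answer: y(t) = 8cos(11t) + 5sin(11t)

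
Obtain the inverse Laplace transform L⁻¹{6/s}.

L⁻¹{c/s} = c, so L⁻¹{6/s} = 6

Final answer: 6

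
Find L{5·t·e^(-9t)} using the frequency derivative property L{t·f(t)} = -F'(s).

L{e^(-9t)} = 1/(s+9). By frequency derivative: L{t·e^(-9t)} = -d/ds[1/(s+9)] = -(-1)/(s+9)² = 1/(s+9)². Then L{5·t·e^(-9t)} = 5·1/(s+9)² = 5/(s+9)²

Final answer: 5/(s+9)²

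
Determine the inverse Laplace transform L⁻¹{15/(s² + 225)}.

L⁻¹{15/(s² + 225)} = sin(15t)

Final answer: sin(15t)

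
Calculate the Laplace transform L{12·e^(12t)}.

L{e^(at)} = 1/(s-a), so L{e^(12t)} = 1/(s-12). Then L{12·e^(12t)} = 12/(s-12)

Final answer: 12/(s-12)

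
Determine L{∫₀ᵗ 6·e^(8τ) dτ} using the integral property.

L{∫₀ᵗ f(τ)dτ} = F(s)/s with F(s) = 6/(s-8), so L{∫₀ᵗ 6·e^(8τ) dτ} = 6/(s(s-8))

Final answer: 6/(s(s-8))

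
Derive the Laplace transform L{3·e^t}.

L{e^(at)} = 1/(s-a), so L{e^t} = 1/(s-1). Then L{3·e^t} = 3/(s-1)

Final answer: 3/(s-1)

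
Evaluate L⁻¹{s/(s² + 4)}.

This is the form c·s/(s² + a²) with a = 2. L⁻¹ = cos(2t)

Final answer: cos(2t)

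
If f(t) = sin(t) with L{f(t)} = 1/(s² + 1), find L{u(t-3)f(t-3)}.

Time shift theorem: L{u(t-a)f(t-a)} = e^(-as)F(s). Here a=3, F(s) = 1/(s² + 1), so L{u(t-3)f(t-3)} = e^(-3s)·1/(s² + 1)

Final answer: e^(-3s)·1/(s² + 1)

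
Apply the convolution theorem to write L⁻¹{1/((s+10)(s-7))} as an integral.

1/((s+10)(s-7)) = (1/(s+10))·(1/(s-7)) = L{e^(-10t)}·L{e^(7t)}. So f(t) = e^(-10t)*e^(7t) = ∫₀ᵗ e^(-10τ)·e^(7(t-τ)) dτ

Final answer: ∫₀ᵗ e^(-10τ)·e^(7(t-τ)) dτ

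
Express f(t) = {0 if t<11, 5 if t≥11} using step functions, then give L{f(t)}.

f(t) = 5·u(t-11). L{u(t-11)} = e^(-11s)/s, so L{f(t)} = 5·e^(-11s)/s

Final answer: 5·e^(-11s)/s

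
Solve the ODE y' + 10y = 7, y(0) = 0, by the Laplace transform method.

sY + 10Y = 7/s. Y = 7/(s(s+10)). Partial fractions: Y = 7/10/s - 7/10/(s+10)

Final answer: y(t) = 7/10(1 - e^(-10t))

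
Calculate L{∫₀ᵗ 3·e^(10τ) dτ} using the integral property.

L{∫₀ᵗ f(τ)dτ} = F(s)/s with F(s) = 3/(s-10), so L{∫₀ᵗ 3·e^(10τ) dτ} = 3/(s(s-10))

Final answer: 3/(s(s-10))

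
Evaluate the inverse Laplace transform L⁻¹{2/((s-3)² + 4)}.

Using frequency shift, L⁻¹{2/((s-3)² + 4)} = e^(3t)·sin(2t)

Final answer: e^(3t)·sin(2t)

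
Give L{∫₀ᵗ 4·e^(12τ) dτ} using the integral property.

L{∫₀ᵗ f(τ)dτ} = F(s)/s with F(s) = 4/(s-12), so L{∫₀ᵗ 4·e^(12τ) dτ} = 4/(s(s-12))

Final answer: 4/(s(s-12))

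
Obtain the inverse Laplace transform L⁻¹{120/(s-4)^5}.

L⁻¹{n!/(s-a)^(n+1)} = t^n·e^(at) with n=4, a=4. So L⁻¹{24/(s-4)^5} = t^4·e^(4t), and L⁻¹{120/(s-4)^5} = (120/24)·t^4·e^(4t) = 5·t^4·e^(4t)

Final answer: 5·t^4·e^(4t)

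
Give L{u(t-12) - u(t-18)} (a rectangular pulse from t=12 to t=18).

L{u(t-a)} = e^(-as)/s. L{u(t-12) - u(t-18)} = (e^(-12s) - e^(-18s))/s

Final answer: (e^(-12s) - e^(-18s))/s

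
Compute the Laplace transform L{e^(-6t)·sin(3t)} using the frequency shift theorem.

Frequency shift: L{e^(at)f(t)} = F(s-a). L{e^(-6t)·sin(3t)} = 3/((s+6)² + 9)

Final answer: 3/((s+6)² + 9)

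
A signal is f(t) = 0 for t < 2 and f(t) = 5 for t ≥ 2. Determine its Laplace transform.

f(t) = 5·u(t-2). L{u(t-2)} = e^(-2s)/s, so L{f(t)} = 5·e^(-2s)/s

Final answer: 5·e^(-2s)/s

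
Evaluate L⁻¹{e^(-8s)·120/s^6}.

L⁻¹{120/s^6} = t^5. By the time shift theorem, L⁻¹{e^(-as)F(s)} = u(t-a)f(t-a) with a=8, so L⁻¹{e^(-8s)·120/s^6} = u(t-8)·(t-8)^5

Final answer: u(t-8)·(t-8)^5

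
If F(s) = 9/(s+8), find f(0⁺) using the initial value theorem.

f(0⁺) = lim_{s→∞} s·9/(s+8) = lim_{s→∞} 9s/(s+8) = 9

Final answer: 9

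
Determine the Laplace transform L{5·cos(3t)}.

L{cos(ωt)} = s/(s² + ω²), so L{cos(3t)} = s/(s² + 9). Then L{5·cos(3t)} = 5·s/(s² + 9) = 5s/(s² + 9)

Final answer: 5s/(s² + 9)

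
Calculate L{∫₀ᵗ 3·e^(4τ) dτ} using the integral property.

L{∫₀ᵗ f(τ)dτ} = F(s)/s with F(s) = 3/(s-4), so L{∫₀ᵗ 3·e^(4τ) dτ} = 3/(s(s-4))

Final answer: 3/(s(s-4))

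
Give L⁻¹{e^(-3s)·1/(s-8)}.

L⁻¹{1/(s-8)} = e^(8t). By the time shift theorem, L⁻¹{e^(-as)F(s)} = u(t-a)f(t-a) with a=3, so L⁻¹{e^(-3s)·1/(s-8)} = u(t-3)·e^(8(t-3))

Final answer: u(t-3)·e^(8(t-3))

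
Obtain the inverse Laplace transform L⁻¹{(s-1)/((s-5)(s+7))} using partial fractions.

Using partial fractions, f(t) = (4e^(5t) + 8e^(-7t))/12

Final answer: (4e^(5t) + 8e^(-7t))/12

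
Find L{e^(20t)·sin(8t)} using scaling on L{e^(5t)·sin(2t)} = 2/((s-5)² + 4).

Scaling with a=4: L{e^(20t)·sin(8t)} = (1/4) · 2/((s/4-5)² + 4). Simplifying: 8/((s-20)² + 64)

Final answer: 8/((s-20)² + 64)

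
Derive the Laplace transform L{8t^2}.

L{8t^2} = 8 · L{t^2} = 8 · 2/s^3 = 16/s^3

Final answer: 16/s^3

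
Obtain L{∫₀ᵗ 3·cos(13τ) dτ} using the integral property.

L{∫₀ᵗ f(τ)dτ} = F(s)/s with F(s) = 3s/(s² + 169), so the result is (3s/(s² + 169))/s = 3/(s² + 169)

Final answer: 3/(s² + 169)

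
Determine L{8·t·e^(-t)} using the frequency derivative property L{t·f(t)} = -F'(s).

L{e^(-t)} = 1/(s+1). By frequency derivative: L{t·e^(-t)} = -d/ds[1/(s+1)] = -(-1)/(s+1)² = 1/(s+1)². Then L{8·t·e^(-t)} = 8·1/(s+1)² = 8/(s+1)²

Final answer: 8/(s+1)²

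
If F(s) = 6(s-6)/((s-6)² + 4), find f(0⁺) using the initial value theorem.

f(0⁺) = lim_{s→∞} sF(s) = lim_{s→∞} 6s(s-6)/((s-6)² + 4) = 6

Final answer: 6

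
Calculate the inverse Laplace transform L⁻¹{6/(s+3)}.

L⁻¹{1/(s-a)} = e^(at), so L⁻¹{1/(s+3)} = e^(-3t), and L⁻¹{6/(s+3)} = 6·e^(-3t)

Final answer: 6·e^(-3t)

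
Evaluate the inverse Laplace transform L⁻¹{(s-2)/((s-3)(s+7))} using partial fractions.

Using partial fractions, f(t) = (e^(3t) + 9e^(-7t))/10

Final answer: (e^(3t) + 9e^(-7t))/10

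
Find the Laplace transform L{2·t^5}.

L{t^n} = n!/s^(n+1), so L{t^5} = 120/s^6. Then L{2·t^5} = 2·120/s^6 = 240/s^6

Final answer: 240/s^6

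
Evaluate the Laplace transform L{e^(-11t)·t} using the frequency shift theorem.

L{e^(at)·t^n} = n!/(s-a)^(n+1), so L{e^(-11t)·t} = 1/(s+11)^2

Final answer: 1/(s+11)^2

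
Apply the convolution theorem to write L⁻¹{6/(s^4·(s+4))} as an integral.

6/(s^4·(s+4)) = (6/s^4)·(1/(s+4)) = L{t^3}·L{e^(-4t)}. So f(t) = t^3*e^(-4t) = ∫₀ᵗ τ^3·e^(-4(t-τ)) dτ

Final answer: ∫₀ᵗ τ^3·e^(-4(t-τ)) dτ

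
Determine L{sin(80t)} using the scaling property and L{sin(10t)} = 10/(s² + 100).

Using L{f(at)} = (1/a)F(s/a) with a=8: L{sin(80t)} = (1/8) · 10/((s/8)² + 100) = (1/8) · 10·64/(s² + 6400) = 80/(s² + 6400)

Final answer: 80/(s² + 6400)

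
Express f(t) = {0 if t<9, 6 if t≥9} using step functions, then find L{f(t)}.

f(t) = 6·u(t-9). L{u(t-9)} = e^(-9s)/s, so L{f(t)} = 6·e^(-9s)/s

Final answer: 6·e^(-9s)/s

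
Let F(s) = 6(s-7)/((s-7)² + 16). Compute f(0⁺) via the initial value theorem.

f(0⁺) = lim_{s→∞} sF(s) = lim_{s→∞} 6s(s-7)/((s-7)² + 16) = 6

Final answer: 6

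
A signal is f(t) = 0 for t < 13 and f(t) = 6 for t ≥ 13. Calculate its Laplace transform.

f(t) = 6·u(t-13). L{u(t-13)} = e^(-13s)/s, so L{f(t)} = 6·e^(-13s)/s

Final answer: 6·e^(-13s)/s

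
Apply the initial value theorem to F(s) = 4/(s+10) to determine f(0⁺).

f(0⁺) = lim_{s→∞} s·4/(s+10) = lim_{s→∞} 4s/(s+10) = 4

Final answer: 4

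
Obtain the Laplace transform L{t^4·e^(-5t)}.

L{t^n·e^(at)} = n!/(s-a)^(n+1), so L{t^4·e^(-5t)} = 24/(s+5)^5

Final answer: 24/(s+5)^5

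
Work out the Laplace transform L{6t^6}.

L{6t^6} = 6 · L{t^6} = 6 · 720/s^7 = 4320/s^7

Final answer: 4320/s^7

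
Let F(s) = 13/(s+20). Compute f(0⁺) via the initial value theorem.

f(0⁺) = lim_{s→∞} s·13/(s+20) = lim_{s→∞} 13s/(s+20) = 13

Final answer: 13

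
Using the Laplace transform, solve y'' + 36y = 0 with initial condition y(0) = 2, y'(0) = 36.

L{y''} + 36L{y} = 0. s²Y - 2s - 36 + 36Y = 0. Y(s² + 36) = 2s + 36. Y = (2s + 36)/(s² + 36). Inverting: y(t) = 2cos(6t) + 6sin(6t)

Final answer: y(t) = 2cos(6t) + 6sin(6t)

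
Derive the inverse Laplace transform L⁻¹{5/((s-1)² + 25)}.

Using frequency shift, L⁻¹{5/((s-1)² + 25)} = e^t·sin(5t)

Final answer: e^t·sin(5t)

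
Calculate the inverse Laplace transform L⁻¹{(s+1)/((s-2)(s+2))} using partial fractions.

Using partial fractions, f(t) = (3e^(2t) + e^(-2t))/4

Final answer: (3e^(2t) + e^(-2t))/4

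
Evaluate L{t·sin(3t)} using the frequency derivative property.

L{sin(3t)} = 3/(s² + 9). By L{t·f(t)} = -F'(s): -d/ds[3/(s² + 9)] = -(3)·(-2s)/(s² + 9)² = 6s/(s² + 9)²

Final answer: 6s/(s² + 9)²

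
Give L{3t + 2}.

L{3t + 2} = 3·L{t} + 2·L{1} = 3/s² + 2/s

Final answer: 3/s² + 2/s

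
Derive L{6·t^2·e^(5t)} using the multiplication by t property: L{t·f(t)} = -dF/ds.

Using L{t^n·e^(at)} = n!/(s-a)^(n+1), L{t^2·e^(5t)} = 2/(s-5)^3, so L{6·t^2·e^(5t)} = 6·2/(s-5)^3 = 12/(s-5)^3

Final answer: 12/(s-5)^3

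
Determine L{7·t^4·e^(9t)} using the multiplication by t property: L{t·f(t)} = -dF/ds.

Using L{t^n·e^(at)} = n!/(s-a)^(n+1), L{t^4·e^(9t)} = 24/(s-9)^5, so L{7·t^4·e^(9t)} = 7·24/(s-9)^5 = 168/(s-9)^5

Final answer: 168/(s-9)^5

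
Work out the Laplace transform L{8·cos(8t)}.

L{cos(ωt)} = s/(s² + ω²), so L{cos(8t)} = s/(s² + 64). Then L{8·cos(8t)} = 8·s/(s² + 64) = 8s/(s² + 64)

Final answer: 8s/(s² + 64)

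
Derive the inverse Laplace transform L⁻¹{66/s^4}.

L⁻¹{n!/s^(n+1)} = t^n with n=3. So L⁻¹{6/s^4} = t^3, and L⁻¹{66/s^4} = (66/6)·t^3 = 11·t^3

Final answer: 11·t^3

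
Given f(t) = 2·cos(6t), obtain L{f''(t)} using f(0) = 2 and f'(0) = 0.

F(s) = 2s/(s² + 36). L{f''(t)} = s²F(s) - sf(0) - f'(0) = 2s³/(s² + 36) - 2s = (2s³ - 2s(s² + 36))/(s² + 36) = -72s/(s² + 36)

Final answer: -72s/(s² + 36)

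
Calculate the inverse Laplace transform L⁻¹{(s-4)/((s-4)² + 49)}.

Using frequency shift, L⁻¹{(s-4)/((s-4)² + 49)} = e^(4t)·cos(7t)

Final answer: e^(4t)·cos(7t)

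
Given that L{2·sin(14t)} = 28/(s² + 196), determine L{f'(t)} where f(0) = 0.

L{f'(t)} = s·F(s) - f(0) = s·28/(s² + 196) - 0 = 28s/(s² + 196)

Final answer: 28s/(s² + 196)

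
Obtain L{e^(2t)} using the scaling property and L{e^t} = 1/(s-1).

Using L{f(at)} = (1/a)F(s/a) with a=2 and f(t) = e^t: L{e^(2t)} = (1/2) · 1/((s/2)-1) = (1/2) · 2/(s-2) = 1/(s-2)

Final answer: 1/(s-2)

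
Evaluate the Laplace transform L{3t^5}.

L{3t^5} = 3 · L{t^5} = 3 · 120/s^6 = 360/s^6

Final answer: 360/s^6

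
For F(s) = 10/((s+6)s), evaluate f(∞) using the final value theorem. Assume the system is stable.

f(∞) = lim_{s→0} sF(s) = lim_{s→0} 10/(s+6) = 5/3

Final answer: 5/3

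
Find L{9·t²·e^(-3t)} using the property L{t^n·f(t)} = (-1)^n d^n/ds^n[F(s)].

L{e^(-3t)} = 1/(s+3). d/ds[1/(s+3)] = -1/(s+3)². d²/ds²[1/(s+3)] = 2/(s+3)³. So L{t²·e^(-3t)} = (-1)² · 2/(s+3)³ = 2/(s+3)³. Then L{9·t²·e^(-3t)} = 9·2/(s+3)³ = 18/(s+3)³

Final answer: 18/(s+3)³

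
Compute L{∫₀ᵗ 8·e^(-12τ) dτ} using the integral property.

L{∫₀ᵗ f(τ)dτ} = F(s)/s with F(s) = 8/(s+12), so L{∫₀ᵗ 8·e^(-12τ) dτ} = 8/(s(s+12))

Final answer: 8/(s(s+12))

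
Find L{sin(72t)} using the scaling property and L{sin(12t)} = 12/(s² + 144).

Using L{f(at)} = (1/a)F(s/a) with a=6: L{sin(72t)} = (1/6) · 12/((s/6)² + 144) = (1/6) · 12·36/(s² + 5184) = 72/(s² + 5184)

Final answer: 72/(s² + 5184)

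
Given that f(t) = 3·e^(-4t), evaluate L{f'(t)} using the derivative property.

f(0) = 3, F(s) = 3/(s+4). L{f'(t)} = s·F(s) - f(0) = 3s/(s+4) - 3 = (3s - 3(s+4))/(s+4) = -12/(s+4)

Final answer: -12/(s+4)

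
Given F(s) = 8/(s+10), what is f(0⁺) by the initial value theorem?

f(0⁺) = lim_{s→∞} s·8/(s+10) = lim_{s→∞} 8s/(s+10) = 8

Final answer: 8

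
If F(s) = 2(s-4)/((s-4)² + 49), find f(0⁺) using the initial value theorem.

f(0⁺) = lim_{s→∞} sF(s) = lim_{s→∞} 2s(s-4)/((s-4)² + 49) = 2

Final answer: 2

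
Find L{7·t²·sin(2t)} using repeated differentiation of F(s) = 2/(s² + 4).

F(s) = 2/(s² + 4). F'(s) = -4s/(s² + 4)². F''(s) = -4(4 - 3s²)/(s² + 4)³ = (12s² - 16)/(s² + 4)³. So L{t²·sin(2t)} = (-1)² F''(s) = (12s² - 16)/(s² + 4)³. Then L{7·t²·sin(2t)} = 7·(12s² - 16)/(s² + 4)³ = (84s² - 112)/(s² + 4)³

Final answer: (84s² - 112)/(s² + 4)³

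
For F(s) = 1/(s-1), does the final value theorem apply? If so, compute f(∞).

sF(s) = s/(s-1) has a pole at s = 1 in the right half-plane. Theorem does NOT apply (unstable system; f(t) = e^t grows without bound).

Final answer: Not applicable (unstable)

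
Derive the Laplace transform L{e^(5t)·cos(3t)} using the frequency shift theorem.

Frequency shift: L{e^(at)f(t)} = F(s-a). L{e^(5t)·cos(3t)} = (s-5)/((s-5)² + 9)

Final answer: (s-5)/((s-5)² + 9)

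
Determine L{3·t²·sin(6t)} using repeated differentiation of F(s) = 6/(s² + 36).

F(s) = 6/(s² + 36). F'(s) = -12s/(s² + 36)². F''(s) = -12(36 - 3s²)/(s² + 36)³ = (36s² - 432)/(s² + 36)³. So L{t²·sin(6t)} = (-1)² F''(s) = (36s² - 432)/(s² + 36)³. Then L{3·t²·sin(6t)} = 3·(36s² - 432)/(s² + 36)³ = (108s² - 1296)/(s² + 36)³

Final answer: (108s² - 1296)/(s² + 36)³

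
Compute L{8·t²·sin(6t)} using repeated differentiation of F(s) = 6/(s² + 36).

F(s) = 6/(s² + 36). F'(s) = -12s/(s² + 36)². F''(s) = -12(36 - 3s²)/(s² + 36)³ = (36s² - 432)/(s² + 36)³. So L{t²·sin(6t)} = (-1)² F''(s) = (36s² - 432)/(s² + 36)³. Then L{8·t²·sin(6t)} = 8·(36s² - 432)/(s² + 36)³ = (288s² - 3456)/(s² + 36)³

Final answer: (288s² - 3456)/(s² + 36)³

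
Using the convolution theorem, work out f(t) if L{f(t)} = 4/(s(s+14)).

4/(s(s+14)) = (4/s)·(1/(s+14)) = L{4}·L{e^(-14t)}. By convolution, f(t) = 4*e^(-14t) = ∫₀ᵗ 4·e^(-14τ) dτ = 4·(1 - e^(-14t))/14

Final answer: 4·(1 - e^(-14t))/14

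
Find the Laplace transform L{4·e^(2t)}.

L{e^(at)} = 1/(s-a), so L{e^(2t)} = 1/(s-2). Then L{4·e^(2t)} = 4/(s-2)

Final answer: 4/(s-2)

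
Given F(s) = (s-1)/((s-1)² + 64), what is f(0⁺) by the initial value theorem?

f(0⁺) = lim_{s→∞} sF(s) = lim_{s→∞} s(s-1)/((s-1)² + 64) = 1

Final answer: 1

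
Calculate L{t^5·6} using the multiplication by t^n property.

L{6} = 6/s. d^1/ds^1[1/s] = -1/s². d^2/ds^2[1/s] = 2/s^3. d^3/ds^3[1/s] = -6/s^4. d^4/ds^4[1/s] = 24/s^5. d^5/ds^5[1/s] = -120/s^6. So L{t^5} = (-1)^{5}·-120/s^6 = 120/s^6. Then L{t^5·6} = 6·120/s^6 = 720/s^6

Final answer: 720/s^6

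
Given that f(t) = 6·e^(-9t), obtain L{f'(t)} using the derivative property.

f(0) = 6, F(s) = 6/(s+9). L{f'(t)} = s·F(s) - f(0) = 6s/(s+9) - 6 = (6s - 6(s+9))/(s+9) = -54/(s+9)

Final answer: -54/(s+9)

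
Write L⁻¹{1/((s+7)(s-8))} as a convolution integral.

1/((s+7)(s-8)) = (1/(s+7))·(1/(s-8)) = L{e^(-7t)}·L{e^(8t)}. So f(t) = e^(-7t)*e^(8t) = ∫₀ᵗ e^(-7τ)·e^(8(t-τ)) dτ

Final answer: ∫₀ᵗ e^(-7τ)·e^(8(t-τ)) dτ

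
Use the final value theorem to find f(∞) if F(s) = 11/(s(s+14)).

f(∞) = lim_{s→0} s·11/(s(s+14)) = lim_{s→0} 11/(s+14) = 11/14 = 11/14

Final answer: 11/14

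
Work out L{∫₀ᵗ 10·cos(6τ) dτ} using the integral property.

L{∫₀ᵗ f(τ)dτ} = F(s)/s with F(s) = 10s/(s² + 36), so the result is (10s/(s² + 36))/s = 10/(s² + 36)

Final answer: 10/(s² + 36)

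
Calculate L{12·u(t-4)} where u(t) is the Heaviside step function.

L{u(t-a)} = e^(-as)/s. Here a=4, so L{u(t-4)} = e^(-4s)/s, and L{12·u(t-4)} = 12·e^(-4s)/s

Final answer: 12·e^(-4s)/s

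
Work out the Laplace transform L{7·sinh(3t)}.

L{sinh(ωt)} = ω/(s² - ω²), so L{sinh(3t)} = 3/(s² - 9). Then L{7·sinh(3t)} = 7·3/(s² - 9) = 21/(s² - 9)

Final answer: 21/(s² - 9)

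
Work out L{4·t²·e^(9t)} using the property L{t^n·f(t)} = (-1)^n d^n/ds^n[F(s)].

L{e^(9t)} = 1/(s-9). d/ds[1/(s-9)] = -1/(s-9)². d²/ds²[1/(s-9)] = 2/(s-9)³. So L{t²·e^(9t)} = (-1)² · 2/(s-9)³ = 2/(s-9)³. Then L{4·t²·e^(9t)} = 4·2/(s-9)³ = 8/(s-9)³

Final answer: 8/(s-9)³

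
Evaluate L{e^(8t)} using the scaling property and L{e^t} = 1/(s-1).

Using L{f(at)} = (1/a)F(s/a) with a=8 and f(t) = e^t: L{e^(8t)} = (1/8) · 1/((s/8)-1) = (1/8) · 8/(s-8) = 1/(s-8)

Final answer: 1/(s-8)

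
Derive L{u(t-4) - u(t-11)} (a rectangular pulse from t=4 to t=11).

L{u(t-a)} = e^(-as)/s. L{u(t-4) - u(t-11)} = (e^(-4s) - e^(-11s))/s

Final answer: (e^(-4s) - e^(-11s))/s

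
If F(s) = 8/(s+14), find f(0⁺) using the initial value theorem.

f(0⁺) = lim_{s→∞} s·8/(s+14) = lim_{s→∞} 8s/(s+14) = 8

Final answer: 8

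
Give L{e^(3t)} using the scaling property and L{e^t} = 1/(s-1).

Using L{f(at)} = (1/a)F(s/a) with a=3 and f(t) = e^t: L{e^(3t)} = (1/3) · 1/((s/3)-1) = (1/3) · 3/(s-3) = 1/(s-3)

Final answer: 1/(s-3)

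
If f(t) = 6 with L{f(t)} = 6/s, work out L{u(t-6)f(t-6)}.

Time shift theorem: L{u(t-a)f(t-a)} = e^(-as)F(s). Here a=6, F(s) = 6/s, so L{u(t-6)f(t-6)} = e^(-6s)·6/s

Final answer: e^(-6s)·6/s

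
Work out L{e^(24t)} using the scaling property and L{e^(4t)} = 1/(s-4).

Using L{f(at)} = (1/a)F(s/a) with a=6 and f(t) = e^(4t): L{e^(24t)} = (1/6) · 1/((s/6)-4) = (1/6) · 6/(s-24) = 1/(s-24)

Final answer: 1/(s-24)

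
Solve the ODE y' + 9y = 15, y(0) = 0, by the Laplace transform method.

sY + 9Y = 15/s. Y = 15/(s(s+9)). Partial fractions: Y = 5/3/s - 5/3/(s+9)

Final answer: y(t) = 5/3(1 - e^(-9t))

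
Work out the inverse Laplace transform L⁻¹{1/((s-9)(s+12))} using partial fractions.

Decompose: A/(s-9) + B/(s+12). A = 1/21, B = -1/21. f(t) = (e^(9t) - e^(-12t))/21

Final answer: (e^(9t) - e^(-12t))/21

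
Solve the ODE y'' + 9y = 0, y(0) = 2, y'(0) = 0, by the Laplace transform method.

L{y''} + 9L{y} = 0. s²Y - 2s - 0 + 9Y = 0. Y(s² + 9) = 2s. Y = (2s)/(s² + 9). Inverting: y(t) = 2cos(3t)

Final answer: y(t) = 2cos(3t)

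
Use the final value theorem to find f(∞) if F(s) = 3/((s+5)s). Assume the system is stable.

f(∞) = lim_{s→0} sF(s) = lim_{s→0} 3/(s+5) = 3/5

Final answer: 3/5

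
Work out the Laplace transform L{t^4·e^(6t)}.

L{t^n·e^(at)} = n!/(s-a)^(n+1), so L{t^4·e^(6t)} = 24/(s-6)^5

Final answer: 24/(s-6)^5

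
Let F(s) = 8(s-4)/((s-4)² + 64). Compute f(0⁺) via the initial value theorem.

f(0⁺) = lim_{s→∞} sF(s) = lim_{s→∞} 8s(s-4)/((s-4)² + 64) = 8

Final answer: 8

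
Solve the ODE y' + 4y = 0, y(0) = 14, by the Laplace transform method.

L{y'} + 4L{y} = 0. sY - 14 + 4Y = 0. Y(s+4) = 14. Y = 14/(s+4)

Final answer: y(t) = 14e^(-4t)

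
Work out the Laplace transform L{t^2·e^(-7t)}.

L{t^n·e^(at)} = n!/(s-a)^(n+1), so L{t^2·e^(-7t)} = 2/(s+7)^3

Final answer: 2/(s+7)^3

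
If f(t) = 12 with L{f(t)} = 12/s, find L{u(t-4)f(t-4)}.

Time shift theorem: L{u(t-a)f(t-a)} = e^(-as)F(s). Here a=4, F(s) = 12/s, so L{u(t-4)f(t-4)} = e^(-4s)·12/s

Final answer: e^(-4s)·12/s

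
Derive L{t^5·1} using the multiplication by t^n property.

L{1} = 1/s. d^1/ds^1[1/s] = -1/s². d^2/ds^2[1/s] = 2/s^3. d^3/ds^3[1/s] = -6/s^4. d^4/ds^4[1/s] = 24/s^5. d^5/ds^5[1/s] = -120/s^6. So L{t^5} = (-1)^{5}·-120/s^6 = 120/s^6

Final answer: 120/s^6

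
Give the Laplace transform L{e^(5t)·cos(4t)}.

L{e^(at)·cos(ωt)} = (s-a)/((s-a)² + ω²), so L{e^(5t)·cos(4t)} = (s-5)/((s-5)² + 16)

Final answer: (s-5)/((s-5)² + 16)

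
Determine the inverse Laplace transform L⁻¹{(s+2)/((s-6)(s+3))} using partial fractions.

Using partial fractions, f(t) = (8e^(6t) + e^(-3t))/9

Final answer: (8e^(6t) + e^(-3t))/9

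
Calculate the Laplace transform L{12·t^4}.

L{t^n} = n!/s^(n+1), so L{t^4} = 24/s^5. Then L{12·t^4} = 12·24/s^5 = 288/s^5

Final answer: 288/s^5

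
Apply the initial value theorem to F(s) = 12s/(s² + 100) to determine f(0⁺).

f(0⁺) = lim_{s→∞} s·12s/(s² + 100) = lim_{s→∞} 12s²/(s² + 100) = 12

Final answer: 12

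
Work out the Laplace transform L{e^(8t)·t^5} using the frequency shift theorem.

L{e^(at)·t^n} = n!/(s-a)^(n+1), so L{e^(8t)·t^5} = 120/(s-8)^6

Final answer: 120/(s-8)^6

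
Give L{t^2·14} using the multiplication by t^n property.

L{14} = 14/s. d^1/ds^1[1/s] = -1/s². d^2/ds^2[1/s] = 2/s^3. So L{t^2} = (-1)^{2}·2/s^3 = 2/s^3. Then L{t^2·14} = 14·2/s^3 = 28/s^3

Final answer: 28/s^3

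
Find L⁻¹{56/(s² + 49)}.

This is the form c·a/(s² + a²) with a = 7, c = 8. L⁻¹ = 8·sin(7t)

Final answer: 8·sin(7t)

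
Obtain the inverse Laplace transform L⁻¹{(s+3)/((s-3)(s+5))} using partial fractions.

Using partial fractions, f(t) = (6e^(3t) + 2e^(-5t))/8

Final answer: (6e^(3t) + 2e^(-5t))/8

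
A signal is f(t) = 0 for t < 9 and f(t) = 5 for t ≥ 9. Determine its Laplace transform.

f(t) = 5·u(t-9). L{u(t-9)} = e^(-9s)/s, so L{f(t)} = 5·e^(-9s)/s

Final answer: 5·e^(-9s)/s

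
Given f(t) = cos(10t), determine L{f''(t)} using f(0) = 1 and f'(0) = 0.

F(s) = s/(s² + 100). L{f''(t)} = s²F(s) - sf(0) - f'(0) = s³/(s² + 100) - s = (s³ - s(s² + 100))/(s² + 100) = -100s/(s² + 100)

Final answer: -100s/(s² + 100)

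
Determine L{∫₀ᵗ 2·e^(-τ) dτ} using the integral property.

L{∫₀ᵗ f(τ)dτ} = F(s)/s with F(s) = 2/(s+1), so L{∫₀ᵗ 2·e^(-τ) dτ} = 2/(s(s+1))

Final answer: 2/(s(s+1))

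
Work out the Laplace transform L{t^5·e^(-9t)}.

L{t^n·e^(at)} = n!/(s-a)^(n+1), so L{t^5·e^(-9t)} = 120/(s+9)^6

Final answer: 120/(s+9)^6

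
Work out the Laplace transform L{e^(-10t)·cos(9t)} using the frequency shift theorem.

Frequency shift: L{e^(at)f(t)} = F(s-a). L{e^(-10t)·cos(9t)} = (s+10)/((s+10)² + 81)

Final answer: (s+10)/((s+10)² + 81)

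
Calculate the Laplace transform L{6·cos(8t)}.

L{cos(ωt)} = s/(s² + ω²), so L{cos(8t)} = s/(s² + 64). Then L{6·cos(8t)} = 6·s/(s² + 64) = 6s/(s² + 64)

Final answer: 6s/(s² + 64)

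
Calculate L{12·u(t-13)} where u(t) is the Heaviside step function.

L{u(t-a)} = e^(-as)/s. Here a=13, so L{u(t-13)} = e^(-13s)/s, and L{12·u(t-13)} = 12·e^(-13s)/s

Final answer: 12·e^(-13s)/s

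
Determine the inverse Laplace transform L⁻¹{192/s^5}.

L⁻¹{n!/s^(n+1)} = t^n with n=4. So L⁻¹{24/s^5} = t^4, and L⁻¹{192/s^5} = (192/24)·t^4 = 8·t^4

Final answer: 8·t^4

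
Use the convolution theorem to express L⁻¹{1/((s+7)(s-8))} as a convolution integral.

1/((s+7)(s-8)) = (1/(s+7))·(1/(s-8)) = L{e^(-7t)}·L{e^(8t)}. So f(t) = e^(-7t)*e^(8t) = ∫₀ᵗ e^(-7τ)·e^(8(t-τ)) dτ

Final answer: ∫₀ᵗ e^(-7τ)·e^(8(t-τ)) dτ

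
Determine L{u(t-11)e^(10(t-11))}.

u(t-a)f(t-a) with f(t)=e^(10t). L{e^(10t)} = 1/(s-10). By time shift: e^(-11s)/(s-10)

Final answer: e^(-11s)/(s-10)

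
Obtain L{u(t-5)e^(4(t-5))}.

u(t-a)f(t-a) with f(t)=e^(4t). L{e^(4t)} = 1/(s-4). By time shift: e^(-5s)/(s-4)

Final answer: e^(-5s)/(s-4)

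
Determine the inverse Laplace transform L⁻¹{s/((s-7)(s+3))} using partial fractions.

Using partial fractions, f(t) = (7e^(7t) + 3e^(-3t))/10

Final answer: (7e^(7t) + 3e^(-3t))/10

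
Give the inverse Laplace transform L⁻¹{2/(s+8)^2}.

L⁻¹{n!/(s-a)^(n+1)} = t^n·e^(at) with n=1, a=-8. So L⁻¹{1/(s+8)^2} = t·e^(-8t), and L⁻¹{2/(s+8)^2} = (2/1)·t·e^(-8t) = 2·t·e^(-8t)

Final answer: 2·t·e^(-8t)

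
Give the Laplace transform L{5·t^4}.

L{t^n} = n!/s^(n+1), so L{t^4} = 24/s^5. Then L{5·t^4} = 5·24/s^5 = 120/s^5

Final answer: 120/s^5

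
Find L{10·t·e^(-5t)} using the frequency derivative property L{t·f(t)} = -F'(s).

L{e^(-5t)} = 1/(s+5). By frequency derivative: L{t·e^(-5t)} = -d/ds[1/(s+5)] = -(-1)/(s+5)² = 1/(s+5)². Then L{10·t·e^(-5t)} = 10·1/(s+5)² = 10/(s+5)²

Final answer: 10/(s+5)²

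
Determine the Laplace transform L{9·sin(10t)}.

L{sin(ωt)} = ω/(s² + ω²), so L{sin(10t)} = 10/(s² + 100). Then L{9·sin(10t)} = 9·10/(s² + 100) = 90/(s² + 100)

Final answer: 90/(s² + 100)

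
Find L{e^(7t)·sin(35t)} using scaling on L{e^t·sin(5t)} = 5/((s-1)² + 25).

Scaling with a=7: L{e^(7t)·sin(35t)} = (1/7) · 5/((s/7-1)² + 25). Simplifying: 35/((s-7)² + 1225)

Final answer: 35/((s-7)² + 1225)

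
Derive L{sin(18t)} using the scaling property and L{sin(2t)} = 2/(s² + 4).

Using L{f(at)} = (1/a)F(s/a) with a=9: L{sin(18t)} = (1/9) · 2/((s/9)² + 4) = (1/9) · 2·81/(s² + 324) = 18/(s² + 324)

Final answer: 18/(s² + 324)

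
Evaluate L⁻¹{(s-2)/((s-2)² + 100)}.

Using frequency shift: L⁻¹{(s-a)/((s-a)² + b²)} = e^(at)cos(bt). Here a=2, b=10

Final answer: e^(2t)·cos(10t)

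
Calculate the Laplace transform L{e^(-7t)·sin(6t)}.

L{e^(at)·sin(ωt)} = ω/((s-a)² + ω²), so L{e^(-7t)·sin(6t)} = 6/((s+7)² + 36)

Final answer: 6/((s+7)² + 36)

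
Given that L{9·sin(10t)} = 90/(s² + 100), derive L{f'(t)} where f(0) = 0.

L{f'(t)} = s·F(s) - f(0) = s·90/(s² + 100) - 0 = 90s/(s² + 100)

Final answer: 90s/(s² + 100)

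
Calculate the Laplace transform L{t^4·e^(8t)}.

L{t^n·e^(at)} = n!/(s-a)^(n+1), so L{t^4·e^(8t)} = 24/(s-8)^5

Final answer: 24/(s-8)^5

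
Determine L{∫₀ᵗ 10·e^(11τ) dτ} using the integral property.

L{∫₀ᵗ f(τ)dτ} = F(s)/s with F(s) = 10/(s-11), so L{∫₀ᵗ 10·e^(11τ) dτ} = 10/(s(s-11))

Final answer: 10/(s(s-11))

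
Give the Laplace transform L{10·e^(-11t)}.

L{e^(at)} = 1/(s-a), so L{e^(-11t)} = 1/(s+11). Then L{10·e^(-11t)} = 10/(s+11)

Final answer: 10/(s+11)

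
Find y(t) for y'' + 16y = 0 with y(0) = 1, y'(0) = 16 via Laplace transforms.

L{y''} + 16L{y} = 0. s²Y - s - 16 + 16Y = 0. Y(s² + 16) = s + 16. Y = (s + 16)/(s² + 16). Inverting: y(t) = cos(4t) + 4sin(4t)

Final answer: y(t) = cos(4t) + 4sin(4t)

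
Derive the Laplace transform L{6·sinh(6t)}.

L{sinh(ωt)} = ω/(s² - ω²), so L{sinh(6t)} = 6/(s² - 36). Then L{6·sinh(6t)} = 6·6/(s² - 36) = 36/(s² - 36)

Final answer: 36/(s² - 36)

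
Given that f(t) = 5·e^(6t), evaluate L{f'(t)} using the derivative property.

f(0) = 5, F(s) = 5/(s-6). L{f'(t)} = s·F(s) - f(0) = 5s/(s-6) - 5 = (5s - 5(s-6))/(s-6) = 30/(s-6)

Final answer: 30/(s-6)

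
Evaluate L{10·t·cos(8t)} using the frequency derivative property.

L{cos(8t)} = s/(s² + 64). Derivative: d/ds[s/(s² + 64)] = [(s² + 64) - s·2s]/(s² + 64)² = (64 - s²)/(s² + 64)². So L{t·cos(8t)} = -F'(s) = (s² - 64)/(s² + 64)². Then L{10·t·cos(8t)} = 10·(s² - 64)/(s² + 64)²

Final answer: 10·(s² - 64)/(s² + 64)²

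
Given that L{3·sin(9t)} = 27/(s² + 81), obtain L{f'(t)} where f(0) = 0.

L{f'(t)} = s·F(s) - f(0) = s·27/(s² + 81) - 0 = 27s/(s² + 81)

Final answer: 27s/(s² + 81)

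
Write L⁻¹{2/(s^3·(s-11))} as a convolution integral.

2/(s^3·(s-11)) = (2/s^3)·(1/(s-11)) = L{t^2}·L{e^(11t)}. So f(t) = t^2*e^(11t) = ∫₀ᵗ τ^2·e^(11(t-τ)) dτ

Final answer: ∫₀ᵗ τ^2·e^(11(t-τ)) dτ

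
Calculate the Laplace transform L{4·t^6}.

L{t^n} = n!/s^(n+1), so L{t^6} = 720/s^7. Then L{4·t^6} = 4·720/s^7 = 2880/s^7

Final answer: 2880/s^7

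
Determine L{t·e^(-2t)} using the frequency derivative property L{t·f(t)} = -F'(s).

L{e^(-2t)} = 1/(s+2). By frequency derivative: L{t·e^(-2t)} = -d/ds[1/(s+2)] = -(-1)/(s+2)² = 1/(s+2)²

Final answer: 1/(s+2)²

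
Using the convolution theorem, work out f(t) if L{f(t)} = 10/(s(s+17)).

10/(s(s+17)) = (10/s)·(1/(s+17)) = L{10}·L{e^(-17t)}. By convolution, f(t) = 10*e^(-17t) = ∫₀ᵗ 10·e^(-17τ) dτ = 10·(1 - e^(-17t))/17

Final answer: 10·(1 - e^(-17t))/17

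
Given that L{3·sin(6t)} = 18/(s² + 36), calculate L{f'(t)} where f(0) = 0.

L{f'(t)} = s·F(s) - f(0) = s·18/(s² + 36) - 0 = 18s/(s² + 36)

Final answer: 18s/(s² + 36)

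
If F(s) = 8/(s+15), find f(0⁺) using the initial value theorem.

f(0⁺) = lim_{s→∞} s·8/(s+15) = lim_{s→∞} 8s/(s+15) = 8

Final answer: 8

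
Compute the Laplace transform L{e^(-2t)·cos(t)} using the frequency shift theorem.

Frequency shift: L{e^(at)f(t)} = F(s-a). L{e^(-2t)·cos(t)} = (s+2)/((s+2)² + 1)

Final answer: (s+2)/((s+2)² + 1)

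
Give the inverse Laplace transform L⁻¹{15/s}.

L⁻¹{c/s} = c, so L⁻¹{15/s} = 15

Final answer: 15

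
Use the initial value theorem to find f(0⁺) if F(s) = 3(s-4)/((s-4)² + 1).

f(0⁺) = lim_{s→∞} sF(s) = lim_{s→∞} 3s(s-4)/((s-4)² + 1) = 3

Final answer: 3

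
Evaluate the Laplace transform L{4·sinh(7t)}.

L{sinh(ωt)} = ω/(s² - ω²), so L{sinh(7t)} = 7/(s² - 49). Then L{4·sinh(7t)} = 4·7/(s² - 49) = 28/(s² - 49)

Final answer: 28/(s² - 49)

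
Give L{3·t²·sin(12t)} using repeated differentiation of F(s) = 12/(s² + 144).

F(s) = 12/(s² + 144). F'(s) = -24s/(s² + 144)². F''(s) = -24(144 - 3s²)/(s² + 144)³ = (72s² - 3456)/(s² + 144)³. So L{t²·sin(12t)} = (-1)² F''(s) = (72s² - 3456)/(s² + 144)³. Then L{3·t²·sin(12t)} = 3·(72s² - 3456)/(s² + 144)³ = (216s² - 10368)/(s² + 144)³

Final answer: (216s² - 10368)/(s² + 144)³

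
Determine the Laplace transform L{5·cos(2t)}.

L{cos(ωt)} = s/(s² + ω²), so L{cos(2t)} = s/(s² + 4). Then L{5·cos(2t)} = 5·s/(s² + 4) = 5s/(s² + 4)

Final answer: 5s/(s² + 4)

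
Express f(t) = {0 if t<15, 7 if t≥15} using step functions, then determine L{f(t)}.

f(t) = 7·u(t-15). L{u(t-15)} = e^(-15s)/s, so L{f(t)} = 7·e^(-15s)/s

Final answer: 7·e^(-15s)/s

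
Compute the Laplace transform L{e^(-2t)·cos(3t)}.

L{e^(at)·cos(ωt)} = (s-a)/((s-a)² + ω²), so L{e^(-2t)·cos(3t)} = (s+2)/((s+2)² + 9)

Final answer: (s+2)/((s+2)² + 9)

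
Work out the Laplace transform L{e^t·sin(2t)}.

L{e^(at)·sin(ωt)} = ω/((s-a)² + ω²), so L{e^t·sin(2t)} = 2/((s-1)² + 4)

Final answer: 2/((s-1)² + 4)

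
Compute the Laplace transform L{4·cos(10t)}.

L{cos(ωt)} = s/(s² + ω²), so L{cos(10t)} = s/(s² + 100). Then L{4·cos(10t)} = 4·s/(s² + 100) = 4s/(s² + 100)

Final answer: 4s/(s² + 100)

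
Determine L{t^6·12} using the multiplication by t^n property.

L{12} = 12/s. d^1/ds^1[1/s] = -1/s². d^2/ds^2[1/s] = 2/s^3. d^3/ds^3[1/s] = -6/s^4. d^4/ds^4[1/s] = 24/s^5. d^5/ds^5[1/s] = -120/s^6. d^6/ds^6[1/s] = 720/s^7. So L{t^6} = (-1)^{6}·720/s^7 = 720/s^7. Then L{t^6·12} = 12·720/s^7 = 8640/s^7

Final answer: 8640/s^7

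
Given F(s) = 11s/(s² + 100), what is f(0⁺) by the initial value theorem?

f(0⁺) = lim_{s→∞} s·11s/(s² + 100) = lim_{s→∞} 11s²/(s² + 100) = 11

Final answer: 11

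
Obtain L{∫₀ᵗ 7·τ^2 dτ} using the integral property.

L{∫₀ᵗ f(τ)dτ} = F(s)/s with f(t) = 7t^2. F(s) = 14/s^3, so L{∫₀ᵗ 7·τ^2 dτ} = (14/s^3)/s = 14/s^4. (Check: ∫₀ᵗ 7·τ^2 dτ = 7t^3/3.)

Final answer: 14/s^4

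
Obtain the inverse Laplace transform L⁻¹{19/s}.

L⁻¹{c/s} = c, so L⁻¹{19/s} = 19

Final answer: 19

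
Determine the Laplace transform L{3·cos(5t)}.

L{cos(ωt)} = s/(s² + ω²), so L{cos(5t)} = s/(s² + 25). Then L{3·cos(5t)} = 3·s/(s² + 25) = 3s/(s² + 25)

Final answer: 3s/(s² + 25)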